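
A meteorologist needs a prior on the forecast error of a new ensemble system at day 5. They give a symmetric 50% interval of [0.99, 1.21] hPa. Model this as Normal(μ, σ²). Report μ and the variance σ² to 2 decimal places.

A symmetric 50% interval runs μ ± z·σ with z = 0.6745.
Half-width = 0.11, so σ = 0.11/0.6745 = 0.163 and σ² = 0.03.
μ is the interval midpoint, 1.10.

μ = 1.10, σ² = 0.03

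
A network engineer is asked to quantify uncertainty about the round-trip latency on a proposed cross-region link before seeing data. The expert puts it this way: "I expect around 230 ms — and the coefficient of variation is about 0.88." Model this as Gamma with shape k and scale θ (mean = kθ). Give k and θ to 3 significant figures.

k ≈ 1.29, θ ≈ 178

For Gamma(k, scale θ): mean = kθ, variance = kθ², so CV = 1/√k.
CV = 0.88, hence k = 1/CV² = 1.29.
Then θ = mean/k = 230/1.29 = 178.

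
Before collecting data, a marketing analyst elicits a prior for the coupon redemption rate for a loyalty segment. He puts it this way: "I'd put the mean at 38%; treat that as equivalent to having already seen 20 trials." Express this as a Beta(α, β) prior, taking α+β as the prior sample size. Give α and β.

Under the effective-sample-size interpretation, Beta(α, β) has prior mean α/(α+β) and prior sample size α+β.
So α+β = 20 and α/(α+β) = 0.38, giving α = 0.38·20 = 7.6 and β = 20 − 7.6 = 12.4.

α = 7.6, β = 12.4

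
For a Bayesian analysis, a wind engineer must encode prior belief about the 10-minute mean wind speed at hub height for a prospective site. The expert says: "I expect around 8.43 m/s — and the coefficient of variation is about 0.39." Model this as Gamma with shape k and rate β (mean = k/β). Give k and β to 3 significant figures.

k ≈ 6.57, β ≈ 0.78

For Gamma(k, rate β): mean = k/β, variance = k/β², so CV = 1/√k.
CV = 0.39, hence k = 1/CV² = 6.57.
Then β = k/mean = 6.57/8.43 = 0.78.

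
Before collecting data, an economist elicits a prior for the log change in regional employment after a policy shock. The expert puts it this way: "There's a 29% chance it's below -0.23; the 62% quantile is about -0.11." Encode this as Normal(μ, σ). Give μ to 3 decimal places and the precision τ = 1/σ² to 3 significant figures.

μ = -0.153, τ = 51.2

For Normal(μ,σ), the p-quantile is μ + z_p·σ. Here z_{0.29} = -0.5534, z_{0.62} = 0.3055.
So -0.23 = μ − 0.5534σ and -0.11 = μ + 0.3055σ.
Subtracting: σ = (-0.11 − -0.23)/(0.3055 − (-0.5534)) = 0.140.
Then μ = -0.23 − (-0.5534)·0.140 = -0.153.
Precision τ = 1/σ² = 1/0.1397² = 51.2.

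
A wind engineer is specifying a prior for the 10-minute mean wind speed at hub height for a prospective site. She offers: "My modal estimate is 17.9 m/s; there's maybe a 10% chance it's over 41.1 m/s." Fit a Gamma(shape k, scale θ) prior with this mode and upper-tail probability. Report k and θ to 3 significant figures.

k ≈ 3.78, θ ≈ 6.43

Gamma(k,θ) with k>1 has mode (k−1)θ, so θ = 17.9/(k−1).
Need P(X < 41.1) = 0.9 with θ tied to k this way. Start at k = 2, θ = 17.9: P(X<41.1) ≈ 0.668.
Too low — raise k to concentrate. Iterating converges to k ≈ 3.78.
Then θ = 17.9/(3.78−1) ≈ 6.43.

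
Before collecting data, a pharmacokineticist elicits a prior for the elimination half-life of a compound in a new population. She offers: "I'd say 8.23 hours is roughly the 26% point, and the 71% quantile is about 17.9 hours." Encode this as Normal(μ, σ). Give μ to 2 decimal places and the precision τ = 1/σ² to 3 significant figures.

μ = 13.43, τ = 0.0153

For Normal(μ,σ), the p-quantile is μ + z_p·σ. Here z_{0.26} = -0.6433, z_{0.71} = 0.5534.
So 8.23 = μ − 0.6433σ and 17.9 = μ + 0.5534σ.
Subtracting: σ = (17.9 − 8.23)/(0.5534 − (-0.6433)) = 8.08.
Then μ = 8.23 − (-0.6433)·8.08 = 13.43.
Precision τ = 1/σ² = 1/8.08² = 0.0153.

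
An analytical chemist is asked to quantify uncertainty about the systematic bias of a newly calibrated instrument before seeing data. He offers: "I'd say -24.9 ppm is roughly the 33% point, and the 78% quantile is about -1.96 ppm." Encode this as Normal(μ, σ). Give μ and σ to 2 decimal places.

μ = -16.57, σ = 18.93

For Normal(μ,σ), the p-quantile is μ + z_p·σ. Here z_{0.33} = -0.4399, z_{0.78} = 0.7722.
So -24.9 = μ − 0.4399σ and -1.96 = μ + 0.7722σ.
Subtracting: σ = (-1.96 − -24.9)/(0.7722 − (-0.4399)) = 18.93.
Then μ = -24.9 − (-0.4399)·18.93 = -16.57.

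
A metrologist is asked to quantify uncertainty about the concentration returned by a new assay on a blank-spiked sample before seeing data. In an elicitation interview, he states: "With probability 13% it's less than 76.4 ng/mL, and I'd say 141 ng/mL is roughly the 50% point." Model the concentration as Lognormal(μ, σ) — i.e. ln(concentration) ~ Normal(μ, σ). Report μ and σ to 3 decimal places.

μ ≈ 4.949, σ ≈ 0.544

If T ~ Lognormal(μ,σ) then ln T ~ Normal(μ,σ), so the p-quantile of ln T is μ + z_p·σ.
ln(76.4) = 4.336 and ln(141) = 4.949; z_{0.13} = -1.126, z_{0.5} = 0.
σ = (4.949 − 4.336)/(0 − (-1.126)) = 0.544.
μ = 4.336 − (-1.126)·0.544 = 4.949.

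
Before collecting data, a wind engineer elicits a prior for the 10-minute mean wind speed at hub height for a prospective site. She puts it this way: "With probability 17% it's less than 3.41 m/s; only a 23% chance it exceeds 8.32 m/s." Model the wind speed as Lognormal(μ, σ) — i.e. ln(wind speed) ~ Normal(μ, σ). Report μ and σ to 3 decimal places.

μ ≈ 1.729, σ ≈ 0.527

If T ~ Lognormal(μ,σ) then ln T ~ Normal(μ,σ), so the p-quantile of ln T is μ + z_p·σ.
ln(3.41) = 1.227 and ln(8.32) = 2.119; z_{0.17} = -0.9542, z_{0.77} = 0.7388.
σ = (2.119 − 1.227)/(0.7388 − (-0.9542)) = 0.527.
μ = 1.227 − (-0.9542)·0.527 = 1.729.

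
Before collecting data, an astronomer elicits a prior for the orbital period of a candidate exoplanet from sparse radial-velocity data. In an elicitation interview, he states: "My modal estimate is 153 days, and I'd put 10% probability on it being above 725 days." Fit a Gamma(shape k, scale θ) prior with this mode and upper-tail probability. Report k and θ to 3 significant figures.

k ≈ 1.74, θ ≈ 208

Gamma(k,θ) with k>1 has mode (k−1)θ, so θ = 153/(k−1).
Need P(X < 725) = 0.9 with θ tied to k this way. Start at k = 2, θ = 153: P(X<725) ≈ 0.950.
Too high — lower k to spread out. Iterating converges to k ≈ 1.74.
Then θ = 153/(1.74−1) ≈ 208.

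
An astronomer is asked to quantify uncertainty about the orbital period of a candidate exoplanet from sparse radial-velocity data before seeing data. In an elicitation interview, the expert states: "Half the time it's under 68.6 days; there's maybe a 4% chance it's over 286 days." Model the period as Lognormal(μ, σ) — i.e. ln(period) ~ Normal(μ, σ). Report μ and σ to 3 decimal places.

μ ≈ 4.228, σ ≈ 0.816

If T ~ Lognormal(μ,σ) then ln T ~ Normal(μ,σ), so the p-quantile of ln T is μ + z_p·σ.
ln(68.6) = 4.228 and ln(286) = 5.656; z_{0.5} = 0, z_{0.96} = 1.751.
σ = (5.656 − 4.228)/(1.751 − (0)) = 0.816.
μ = 4.228 − (0)·0.816 = 4.228.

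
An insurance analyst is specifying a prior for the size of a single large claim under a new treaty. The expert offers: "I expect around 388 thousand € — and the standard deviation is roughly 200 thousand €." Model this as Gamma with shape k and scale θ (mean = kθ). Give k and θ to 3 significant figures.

k ≈ 3.76, θ ≈ 103

For Gamma(k, scale θ): mean = kθ, variance = kθ², so CV = 1/√k.
CV = SD/mean = 200/388 = 0.5155, hence k = 1/CV² = 3.76.
Then θ = mean/k = 388/3.76 = 103.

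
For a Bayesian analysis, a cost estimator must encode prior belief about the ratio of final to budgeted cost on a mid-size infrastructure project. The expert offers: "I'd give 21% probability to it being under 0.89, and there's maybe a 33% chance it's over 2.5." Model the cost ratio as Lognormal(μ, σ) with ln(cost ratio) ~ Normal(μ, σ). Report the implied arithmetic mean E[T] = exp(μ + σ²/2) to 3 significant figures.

E[T] ≈ 2.45

If T ~ Lognormal(μ,σ) then ln T ~ Normal(μ,σ), so the p-quantile of ln T is μ + z_p·σ.
ln(0.89) = -0.1165 and ln(2.5) = 0.9163; z_{0.21} = -0.8064, z_{0.67} = 0.4399.
σ = (0.9163 − -0.1165)/(0.4399 − (-0.8064)) = 0.829.
μ = -0.1165 − (-0.8064)·0.829 = 0.552.
E[T] = exp(μ + σ²/2) = exp(0.552 + 0.3434) = 2.45.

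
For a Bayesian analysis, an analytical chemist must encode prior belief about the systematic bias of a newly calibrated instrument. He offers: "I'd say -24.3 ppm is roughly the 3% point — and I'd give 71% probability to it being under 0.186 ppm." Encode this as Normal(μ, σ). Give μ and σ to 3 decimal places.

For Normal(μ,σ), the p-quantile is μ + z_p·σ. Here z_{0.03} = -1.881, z_{0.71} = 0.5534.
So -24.3 = μ − 1.881σ and 0.186 = μ + 0.5534σ.
Subtracting: σ = (0.186 − -24.3)/(0.5534 − (-1.881)) = 10.059.
Then μ = -24.3 − (-1.881)·10.059 = -5.381.

μ = -5.381, σ = 10.059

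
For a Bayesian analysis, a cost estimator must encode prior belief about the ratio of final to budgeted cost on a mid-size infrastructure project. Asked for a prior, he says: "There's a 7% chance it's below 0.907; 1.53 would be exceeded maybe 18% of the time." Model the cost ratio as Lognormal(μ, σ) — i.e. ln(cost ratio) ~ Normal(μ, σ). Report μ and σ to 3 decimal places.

If T ~ Lognormal(μ,σ) then ln T ~ Normal(μ,σ), so the p-quantile of ln T is μ + z_p·σ.
ln(0.907) = -0.09761 and ln(1.53) = 0.4253; z_{0.07} = -1.476, z_{0.82} = 0.9154.
σ = (0.4253 − -0.09761)/(0.9154 − (-1.476)) = 0.219.
μ = -0.09761 − (-1.476)·0.219 = 0.225.

μ ≈ 0.225, σ ≈ 0.219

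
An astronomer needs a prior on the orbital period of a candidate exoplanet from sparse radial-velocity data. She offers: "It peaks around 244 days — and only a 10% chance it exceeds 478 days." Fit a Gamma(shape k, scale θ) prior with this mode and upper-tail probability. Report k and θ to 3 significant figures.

Gamma(k,θ) with k>1 has mode (k−1)θ, so θ = 244/(k−1).
Need P(X < 478) = 0.9 with θ tied to k this way. Start at k = 2, θ = 244: P(X<478) ≈ 0.583.
Too low — raise k to concentrate. Iterating converges to k ≈ 5.24.
Then θ = 244/(5.24−1) ≈ 57.6.

k ≈ 5.24, θ ≈ 57.6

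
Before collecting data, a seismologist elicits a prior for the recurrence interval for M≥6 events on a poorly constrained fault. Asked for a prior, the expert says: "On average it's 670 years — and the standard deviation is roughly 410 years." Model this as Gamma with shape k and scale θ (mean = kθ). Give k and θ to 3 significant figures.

For Gamma(k, scale θ): mean = kθ, variance = kθ², so CV = 1/√k.
CV = SD/mean = 410/670 = 0.6119, hence k = 1/CV² = 2.67.
Then θ = mean/k = 670/2.67 = 251.

k ≈ 2.67, θ ≈ 251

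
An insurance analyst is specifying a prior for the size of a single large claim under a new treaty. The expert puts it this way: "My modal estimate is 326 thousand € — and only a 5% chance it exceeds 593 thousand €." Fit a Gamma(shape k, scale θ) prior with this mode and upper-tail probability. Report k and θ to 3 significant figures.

Gamma(k,θ) with k>1 has mode (k−1)θ, so θ = 326/(k−1).
Need P(X < 593) = 0.95 with θ tied to k this way. Start at k = 2, θ = 326: P(X<593) ≈ 0.543.
Too low — raise k to concentrate. Iterating converges to k ≈ 8.78.
Then θ = 326/(8.78−1) ≈ 41.9.

k ≈ 8.78, θ ≈ 41.9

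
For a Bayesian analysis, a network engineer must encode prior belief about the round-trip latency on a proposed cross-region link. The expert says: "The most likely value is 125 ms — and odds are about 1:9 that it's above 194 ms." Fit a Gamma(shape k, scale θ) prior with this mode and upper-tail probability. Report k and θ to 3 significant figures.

k ≈ 10.7, θ ≈ 12.9

Gamma(k,θ) with k>1 has mode (k−1)θ, so θ = 125/(k−1).
Need P(X < 194) = 0.9 with θ tied to k this way. Start at k = 2, θ = 125: P(X<194) ≈ 0.459.
Too low — raise k to concentrate. Iterating converges to k ≈ 10.7.
Then θ = 125/(10.7−1) ≈ 12.9.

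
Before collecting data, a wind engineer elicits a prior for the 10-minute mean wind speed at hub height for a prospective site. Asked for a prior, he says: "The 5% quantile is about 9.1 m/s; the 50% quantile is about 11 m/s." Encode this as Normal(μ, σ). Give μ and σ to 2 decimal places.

The p-quantile of Normal(μ,σ) is μ + z_p·σ, with z_{0.05} = -1.645 and z_{0.5} = 0.
Eliminate σ: μ = (z₂·x₁ − z₁·x₂)/(z₂ − z₁) = (0·9.1 − (-1.645)·11)/1.645 = 11.00.
Then σ = (x₂ − x₁)/(z₂ − z₁) = (11 − 9.1)/1.645 = 1.16.

μ = 11.00, σ = 1.16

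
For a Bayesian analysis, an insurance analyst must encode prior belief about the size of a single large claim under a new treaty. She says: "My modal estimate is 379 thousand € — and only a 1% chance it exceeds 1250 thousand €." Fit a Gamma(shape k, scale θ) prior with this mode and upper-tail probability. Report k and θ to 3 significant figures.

Gamma(k,θ) with k>1 has mode (k−1)θ, so θ = 379/(k−1).
Need P(X < 1250) = 0.99 with θ tied to k this way. Start at k = 2, θ = 379: P(X<1250) ≈ 0.841.
Too low — raise k to concentrate. Iterating converges to k ≈ 4.09.
Then θ = 379/(4.09−1) ≈ 123.

k ≈ 4.09, θ ≈ 123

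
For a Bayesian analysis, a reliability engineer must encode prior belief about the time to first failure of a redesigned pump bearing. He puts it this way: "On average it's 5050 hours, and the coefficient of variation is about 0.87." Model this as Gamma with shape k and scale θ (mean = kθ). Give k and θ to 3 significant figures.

For Gamma(k, scale θ): mean = kθ, variance = kθ², so CV = 1/√k.
CV = 0.87, hence k = 1/CV² = 1.32.
Then θ = mean/k = 5050/1.32 = 3820.

k ≈ 1.32, θ ≈ 3820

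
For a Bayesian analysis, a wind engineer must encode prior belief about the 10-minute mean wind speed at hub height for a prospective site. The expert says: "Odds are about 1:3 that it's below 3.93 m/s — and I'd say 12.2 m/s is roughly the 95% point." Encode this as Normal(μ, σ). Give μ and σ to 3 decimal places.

μ = 6.335, σ = 3.566

The p-quantile of Normal(μ,σ) is μ + z_p·σ, with z_{0.25} = -0.6745 and z_{0.95} = 1.645.
Eliminate σ: μ = (z₂·x₁ − z₁·x₂)/(z₂ − z₁) = (1.645·3.93 − (-0.6745)·12.2)/2.319 = 6.335.
Then σ = (x₂ − x₁)/(z₂ − z₁) = (12.2 − 3.93)/2.319 = 3.566.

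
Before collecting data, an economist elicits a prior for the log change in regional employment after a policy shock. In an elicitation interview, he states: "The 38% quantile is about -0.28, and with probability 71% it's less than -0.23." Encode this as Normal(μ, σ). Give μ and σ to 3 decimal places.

The p-quantile of Normal(μ,σ) is μ + z_p·σ, with z_{0.38} = -0.3055 and z_{0.71} = 0.5534.
Eliminate σ: μ = (z₂·x₁ − z₁·x₂)/(z₂ − z₁) = (0.5534·-0.28 − (-0.3055)·-0.23)/0.8589 = -0.262.
Then σ = (x₂ − x₁)/(z₂ − z₁) = (-0.23 − -0.28)/0.8589 = 0.058.

μ = -0.262, σ = 0.058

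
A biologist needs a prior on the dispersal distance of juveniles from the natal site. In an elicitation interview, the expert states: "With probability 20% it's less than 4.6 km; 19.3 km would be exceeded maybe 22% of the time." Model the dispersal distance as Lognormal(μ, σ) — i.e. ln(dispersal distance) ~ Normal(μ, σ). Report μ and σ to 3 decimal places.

If T ~ Lognormal(μ,σ) then ln T ~ Normal(μ,σ), so the p-quantile of ln T is μ + z_p·σ.
ln(4.6) = 1.526 and ln(19.3) = 2.96; z_{0.2} = -0.8416, z_{0.78} = 0.7722.
σ = (2.96 − 1.526)/(0.7722 − (-0.8416)) = 0.889.
μ = 1.526 − (-0.8416)·0.889 = 2.274.

μ ≈ 2.274, σ ≈ 0.889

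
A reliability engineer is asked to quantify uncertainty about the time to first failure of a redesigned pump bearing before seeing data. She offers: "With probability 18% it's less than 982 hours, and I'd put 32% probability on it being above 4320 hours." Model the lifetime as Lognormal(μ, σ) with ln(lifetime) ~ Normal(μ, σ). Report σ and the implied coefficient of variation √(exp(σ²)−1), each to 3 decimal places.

If T ~ Lognormal(μ,σ) then ln T ~ Normal(μ,σ), so the p-quantile of ln T is μ + z_p·σ.
ln(982) = 6.89 and ln(4320) = 8.371; z_{0.18} = -0.9154, z_{0.68} = 0.4677.
σ = (8.371 − 6.89)/(0.4677 − (-0.9154)) = 1.071.
μ = 6.89 − (-0.9154)·1.071 = 7.870.
CV = √(exp(σ²)−1) = √(exp(1.1473)−1) = 1.466.

σ ≈ 1.071, CV ≈ 1.466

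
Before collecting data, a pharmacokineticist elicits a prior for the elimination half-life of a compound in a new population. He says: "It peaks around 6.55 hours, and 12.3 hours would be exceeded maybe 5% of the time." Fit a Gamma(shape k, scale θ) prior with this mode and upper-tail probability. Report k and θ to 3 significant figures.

Gamma(k,θ) with k>1 has mode (k−1)θ, so θ = 6.55/(k−1).
Need P(X < 12.3) = 0.95 with θ tied to k this way. Start at k = 2, θ = 6.55: P(X<12.3) ≈ 0.560.
Too low — raise k to concentrate. Iterating converges to k ≈ 8.01.
Then θ = 6.55/(8.01−1) ≈ 0.935.

k ≈ 8.01, θ ≈ 0.935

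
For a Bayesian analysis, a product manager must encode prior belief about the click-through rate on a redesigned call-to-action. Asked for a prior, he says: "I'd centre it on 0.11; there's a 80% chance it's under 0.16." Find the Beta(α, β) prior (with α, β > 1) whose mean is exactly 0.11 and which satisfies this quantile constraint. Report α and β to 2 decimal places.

With mean 0.11 fixed, write α = 0.11s, β = 0.89s where s = α+β.
Need P(θ < 0.16) = 0.8 under Beta(0.11s, 0.89s). Normal approximation: (q−m)/√(m(1−m)/s) ≈ z_{0.8} = 0.842, so s ≈ 0.11·0.89·(0.842)²/(0.16−0.11)² = 27.7.
At s = 27.7: P(θ<0.16) ≈ 0.816. Adjusting to match 0.8 gives s ≈ 22.34.
So α = 0.11·22.34 ≈ 2.46, β = 0.89·22.34 ≈ 19.88.

α ≈ 2.46, β ≈ 19.88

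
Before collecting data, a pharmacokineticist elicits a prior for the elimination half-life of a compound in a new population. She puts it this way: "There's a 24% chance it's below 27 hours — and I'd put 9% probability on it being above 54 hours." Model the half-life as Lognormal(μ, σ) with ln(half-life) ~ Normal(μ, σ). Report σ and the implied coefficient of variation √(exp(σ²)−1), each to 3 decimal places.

σ ≈ 0.339, CV ≈ 0.349

If T ~ Lognormal(μ,σ) then ln T ~ Normal(μ,σ), so the p-quantile of ln T is μ + z_p·σ.
ln(27) = 3.296 and ln(54) = 3.989; z_{0.24} = -0.7063, z_{0.91} = 1.341.
σ = (3.989 − 3.296)/(1.341 − (-0.7063)) = 0.339.
μ = 3.296 − (-0.7063)·0.339 = 3.535.
CV = √(exp(σ²)−1) = √(exp(0.1147)−1) = 0.349.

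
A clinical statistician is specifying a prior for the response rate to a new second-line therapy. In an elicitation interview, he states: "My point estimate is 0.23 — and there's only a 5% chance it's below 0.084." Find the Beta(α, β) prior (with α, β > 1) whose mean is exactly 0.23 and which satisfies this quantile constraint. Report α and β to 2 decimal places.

α ≈ 3.73, β ≈ 12.48

With mean 0.23 fixed, write α = 0.23s, β = 0.77s where s = α+β.
Need P(θ < 0.084) = 0.05 under Beta(0.23s, 0.77s). Normal approximation: (q−m)/√(m(1−m)/s) ≈ z_{0.05} = -1.64, so s ≈ 0.23·0.77·(-1.64)²/(0.084−0.23)² = 22.5.
At s = 22.5: P(θ<0.084) ≈ 0.024. Adjusting to match 0.05 gives s ≈ 16.20.
So α = 0.23·16.20 ≈ 3.73, β = 0.77·16.20 ≈ 12.48.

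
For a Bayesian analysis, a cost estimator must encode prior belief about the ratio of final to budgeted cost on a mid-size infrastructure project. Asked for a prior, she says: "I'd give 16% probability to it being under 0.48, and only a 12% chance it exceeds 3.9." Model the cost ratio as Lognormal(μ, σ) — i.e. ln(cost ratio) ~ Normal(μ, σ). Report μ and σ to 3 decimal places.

If T ~ Lognormal(μ,σ) then ln T ~ Normal(μ,σ), so the p-quantile of ln T is μ + z_p·σ.
ln(0.48) = -0.734 and ln(3.9) = 1.361; z_{0.16} = -0.9945, z_{0.88} = 1.175.
σ = (1.361 − -0.734)/(1.175 − (-0.9945)) = 0.966.
μ = -0.734 − (-0.9945)·0.966 = 0.226.

μ ≈ 0.226, σ ≈ 0.966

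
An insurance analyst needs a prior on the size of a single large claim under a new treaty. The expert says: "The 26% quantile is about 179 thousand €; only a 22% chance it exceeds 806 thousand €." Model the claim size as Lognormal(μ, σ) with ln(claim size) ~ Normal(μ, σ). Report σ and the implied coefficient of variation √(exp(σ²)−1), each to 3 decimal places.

If T ~ Lognormal(μ,σ) then ln T ~ Normal(μ,σ), so the p-quantile of ln T is μ + z_p·σ.
ln(179) = 5.187 and ln(806) = 6.692; z_{0.26} = -0.6433, z_{0.78} = 0.7722.
σ = (6.692 − 5.187)/(0.7722 − (-0.6433)) = 1.063.
μ = 5.187 − (-0.6433)·1.063 = 5.871.
CV = √(exp(σ²)−1) = √(exp(1.1299)−1) = 1.448.

σ ≈ 1.063, CV ≈ 1.448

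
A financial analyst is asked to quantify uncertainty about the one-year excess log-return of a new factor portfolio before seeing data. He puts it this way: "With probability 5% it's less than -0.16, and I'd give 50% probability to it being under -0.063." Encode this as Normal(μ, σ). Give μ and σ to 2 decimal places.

For Normal(μ,σ), the p-quantile is μ + z_p·σ. Here z_{0.05} = -1.645, z_{0.5} = 0.
So -0.16 = μ − 1.645σ and -0.063 = μ + 0σ.
Subtracting: σ = (-0.063 − -0.16)/(0 − (-1.645)) = 0.06.
Then μ = -0.16 − (-1.645)·0.06 = -0.06.

μ = -0.06, σ = 0.06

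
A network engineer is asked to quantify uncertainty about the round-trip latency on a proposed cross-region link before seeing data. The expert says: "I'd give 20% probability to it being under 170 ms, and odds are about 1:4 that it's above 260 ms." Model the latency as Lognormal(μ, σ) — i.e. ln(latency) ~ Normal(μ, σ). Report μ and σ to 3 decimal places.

μ ≈ 5.348, σ ≈ 0.252

If T ~ Lognormal(μ,σ) then ln T ~ Normal(μ,σ), so the p-quantile of ln T is μ + z_p·σ.
ln(170) = 5.136 and ln(260) = 5.561; z_{0.2} = -0.8416, z_{0.8} = 0.8416.
σ = (5.561 − 5.136)/(0.8416 − (-0.8416)) = 0.252.
μ = 5.136 − (-0.8416)·0.252 = 5.348.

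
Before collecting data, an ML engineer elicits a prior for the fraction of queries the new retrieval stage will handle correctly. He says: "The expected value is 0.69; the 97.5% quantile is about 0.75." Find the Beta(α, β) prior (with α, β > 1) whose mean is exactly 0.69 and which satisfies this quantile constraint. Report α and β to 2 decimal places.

α ≈ 147.97, β ≈ 66.48

With mean 0.69 fixed, write α = 0.69s, β = 0.31s where s = α+β.
Need P(θ < 0.75) = 0.975 under Beta(0.69s, 0.31s). Normal approximation: (q−m)/√(m(1−m)/s) ≈ z_{0.975} = 1.96, so s ≈ 0.69·0.31·(1.96)²/(0.75−0.69)² = 228.2.
At s = 228.2: P(θ<0.75) ≈ 0.978. Adjusting to match 0.975 gives s ≈ 214.45.
So α = 0.69·214.45 ≈ 147.97, β = 0.31·214.45 ≈ 66.48.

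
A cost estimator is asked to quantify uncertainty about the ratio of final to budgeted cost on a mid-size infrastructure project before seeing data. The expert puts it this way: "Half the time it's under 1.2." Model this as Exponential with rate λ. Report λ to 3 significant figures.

λ ≈ 0.578

Exponential median = ln 2 / λ, so λ = ln 2 / 1.2 = 0.578.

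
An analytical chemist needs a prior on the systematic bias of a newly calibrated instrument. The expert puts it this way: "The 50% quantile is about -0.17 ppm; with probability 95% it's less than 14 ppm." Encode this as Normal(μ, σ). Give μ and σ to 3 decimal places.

For Normal(μ,σ), the p-quantile is μ + z_p·σ. Here z_{0.5} = 0, z_{0.95} = 1.645.
So -0.17 = μ + 0σ and 14 = μ + 1.645σ.
Subtracting: σ = (14 − -0.17)/(1.645 − (0)) = 8.615.
Then μ = -0.17 − (0)·8.615 = -0.170.

μ = -0.170, σ = 8.615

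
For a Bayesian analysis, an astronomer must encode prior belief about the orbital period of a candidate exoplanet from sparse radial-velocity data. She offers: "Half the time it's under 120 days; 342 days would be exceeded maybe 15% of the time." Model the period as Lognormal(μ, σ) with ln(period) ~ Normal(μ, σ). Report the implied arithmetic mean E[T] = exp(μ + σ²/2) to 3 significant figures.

If T ~ Lognormal(μ,σ) then ln T ~ Normal(μ,σ), so the p-quantile of ln T is μ + z_p·σ.
ln(120) = 4.787 and ln(342) = 5.835; z_{0.5} = 0, z_{0.85} = 1.036.
σ = (5.835 − 4.787)/(1.036 − (0)) = 1.011.
μ = 4.787 − (0)·1.011 = 4.787.
E[T] = exp(μ + σ²/2) = exp(4.787 + 0.5106) = 200 days.

E[T] ≈ 200 days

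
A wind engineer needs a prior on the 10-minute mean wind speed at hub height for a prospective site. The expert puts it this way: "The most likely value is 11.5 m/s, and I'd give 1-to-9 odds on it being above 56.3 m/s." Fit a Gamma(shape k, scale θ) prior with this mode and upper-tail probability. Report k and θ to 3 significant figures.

Gamma(k,θ) with k>1 has mode (k−1)θ, so θ = 11.5/(k−1).
Need P(X < 56.3) = 0.9 with θ tied to k this way. Start at k = 2, θ = 11.5: P(X<56.3) ≈ 0.956.
Too high — lower k to spread out. Iterating converges to k ≈ 1.7.
Then θ = 11.5/(1.7−1) ≈ 16.4.

k ≈ 1.7, θ ≈ 16.4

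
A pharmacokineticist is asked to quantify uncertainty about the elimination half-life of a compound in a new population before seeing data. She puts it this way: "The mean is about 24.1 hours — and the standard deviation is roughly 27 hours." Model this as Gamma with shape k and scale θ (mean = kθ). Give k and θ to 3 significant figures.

For Gamma(k, scale θ): mean = kθ, variance = kθ², so CV = 1/√k.
CV = SD/mean = 27/24.1 = 1.12, hence k = 1/CV² = 0.797.
Then θ = mean/k = 24.1/0.797 = 30.2.

k ≈ 0.797, θ ≈ 30.2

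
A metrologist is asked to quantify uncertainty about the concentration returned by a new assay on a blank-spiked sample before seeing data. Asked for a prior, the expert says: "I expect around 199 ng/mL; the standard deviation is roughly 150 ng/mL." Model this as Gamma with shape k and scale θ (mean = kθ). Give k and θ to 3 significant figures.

For Gamma(k, scale θ): mean = kθ, variance = kθ², so CV = 1/√k.
CV = SD/mean = 150/199 = 0.7538, hence k = 1/CV² = 1.76.
Then θ = mean/k = 199/1.76 = 113.

k ≈ 1.76, θ ≈ 113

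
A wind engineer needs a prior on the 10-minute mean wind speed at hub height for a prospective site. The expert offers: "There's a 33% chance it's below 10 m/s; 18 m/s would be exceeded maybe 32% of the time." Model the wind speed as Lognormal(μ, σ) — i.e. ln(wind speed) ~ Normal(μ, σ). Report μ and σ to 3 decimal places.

If T ~ Lognormal(μ,σ) then ln T ~ Normal(μ,σ), so the p-quantile of ln T is μ + z_p·σ.
ln(10) = 2.303 and ln(18) = 2.89; z_{0.33} = -0.4399, z_{0.68} = 0.4677.
σ = (2.89 − 2.303)/(0.4677 − (-0.4399)) = 0.648.
μ = 2.303 − (-0.4399)·0.648 = 2.587.

μ ≈ 2.587, σ ≈ 0.648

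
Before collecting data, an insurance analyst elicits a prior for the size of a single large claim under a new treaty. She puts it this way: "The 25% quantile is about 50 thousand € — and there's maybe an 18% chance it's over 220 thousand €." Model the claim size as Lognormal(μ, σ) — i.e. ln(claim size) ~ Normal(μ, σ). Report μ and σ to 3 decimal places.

μ ≈ 4.541, σ ≈ 0.932

If T ~ Lognormal(μ,σ) then ln T ~ Normal(μ,σ), so the p-quantile of ln T is μ + z_p·σ.
ln(50) = 3.912 and ln(220) = 5.394; z_{0.25} = -0.6745, z_{0.82} = 0.9154.
σ = (5.394 − 3.912)/(0.9154 − (-0.6745)) = 0.932.
μ = 3.912 − (-0.6745)·0.932 = 4.541.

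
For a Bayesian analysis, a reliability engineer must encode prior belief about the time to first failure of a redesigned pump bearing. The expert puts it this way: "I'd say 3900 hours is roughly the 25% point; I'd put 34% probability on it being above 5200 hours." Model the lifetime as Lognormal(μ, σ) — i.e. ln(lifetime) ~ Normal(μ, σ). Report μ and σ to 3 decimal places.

μ ≈ 8.447, σ ≈ 0.265

If T ~ Lognormal(μ,σ) then ln T ~ Normal(μ,σ), so the p-quantile of ln T is μ + z_p·σ.
ln(3900) = 8.269 and ln(5200) = 8.556; z_{0.25} = -0.6745, z_{0.66} = 0.4125.
σ = (8.556 − 8.269)/(0.4125 − (-0.6745)) = 0.265.
μ = 8.269 − (-0.6745)·0.265 = 8.447.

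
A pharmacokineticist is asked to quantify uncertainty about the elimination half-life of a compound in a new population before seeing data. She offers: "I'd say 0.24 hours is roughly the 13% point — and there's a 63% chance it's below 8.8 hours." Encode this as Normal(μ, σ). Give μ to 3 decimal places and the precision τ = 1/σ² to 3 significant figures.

μ = 6.852, τ = 0.029

For Normal(μ,σ), the p-quantile is μ + z_p·σ. Here z_{0.13} = -1.126, z_{0.63} = 0.3319.
So 0.24 = μ − 1.126σ and 8.8 = μ + 0.3319σ.
Subtracting: σ = (8.8 − 0.24)/(0.3319 − (-1.126)) = 5.870.
Then μ = 0.24 − (-1.126)·5.870 = 6.852.
Precision τ = 1/σ² = 1/5.87² = 0.029.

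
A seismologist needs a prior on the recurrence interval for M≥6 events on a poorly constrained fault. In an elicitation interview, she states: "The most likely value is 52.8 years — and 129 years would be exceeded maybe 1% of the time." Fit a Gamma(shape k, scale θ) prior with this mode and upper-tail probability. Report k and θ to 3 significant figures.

Gamma(k,θ) with k>1 has mode (k−1)θ, so θ = 52.8/(k−1).
Need P(X < 129) = 0.99 with θ tied to k this way. Start at k = 2, θ = 52.8: P(X<129) ≈ 0.701.
Too low — raise k to concentrate. Iterating converges to k ≈ 6.91.
Then θ = 52.8/(6.91−1) ≈ 8.93.

k ≈ 6.91, θ ≈ 8.93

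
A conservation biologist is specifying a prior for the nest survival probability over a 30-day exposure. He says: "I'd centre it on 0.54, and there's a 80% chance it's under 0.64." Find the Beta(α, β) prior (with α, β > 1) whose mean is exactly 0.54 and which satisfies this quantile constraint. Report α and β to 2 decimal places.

With mean 0.54 fixed, write α = 0.54s, β = 0.46s where s = α+β.
Need P(θ < 0.64) = 0.8 under Beta(0.54s, 0.46s). Normal approximation: (q−m)/√(m(1−m)/s) ≈ z_{0.8} = 0.842, so s ≈ 0.54·0.46·(0.842)²/(0.64−0.54)² = 17.6.
At s = 17.6: P(θ<0.64) ≈ 0.798. Adjusting to match 0.8 gives s ≈ 17.86.
So α = 0.54·17.86 ≈ 9.65, β = 0.46·17.86 ≈ 8.22.

α ≈ 9.65, β ≈ 8.22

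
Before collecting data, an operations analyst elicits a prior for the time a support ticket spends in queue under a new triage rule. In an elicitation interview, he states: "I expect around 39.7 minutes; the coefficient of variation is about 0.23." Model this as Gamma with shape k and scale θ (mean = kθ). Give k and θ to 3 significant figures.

k ≈ 18.9, θ ≈ 2.1

For Gamma(k, scale θ): mean = kθ, variance = kθ², so CV = 1/√k.
CV = 0.23, hence k = 1/CV² = 18.9.
Then θ = mean/k = 39.7/18.9 = 2.1.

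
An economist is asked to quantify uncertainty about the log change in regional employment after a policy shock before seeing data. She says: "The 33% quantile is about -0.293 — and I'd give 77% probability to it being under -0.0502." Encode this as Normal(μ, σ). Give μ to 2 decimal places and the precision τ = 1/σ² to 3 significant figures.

μ = -0.20, τ = 23.6

The p-quantile of Normal(μ,σ) is μ + z_p·σ, with z_{0.33} = -0.4399 and z_{0.77} = 0.7388.
Eliminate σ: μ = (z₂·x₁ − z₁·x₂)/(z₂ − z₁) = (0.7388·-0.293 − (-0.4399)·-0.0502)/1.179 = -0.20.
Then σ = (x₂ − x₁)/(z₂ − z₁) = (-0.0502 − -0.293)/1.179 = 0.21.
Precision τ = 1/σ² = 1/0.206² = 23.6.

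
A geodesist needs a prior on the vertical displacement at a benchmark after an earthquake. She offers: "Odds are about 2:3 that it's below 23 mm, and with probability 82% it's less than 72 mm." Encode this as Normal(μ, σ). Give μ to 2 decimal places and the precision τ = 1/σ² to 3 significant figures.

μ = 33.62, τ = 0.000569

For Normal(μ,σ), the p-quantile is μ + z_p·σ. Here z_{0.4} = -0.2533, z_{0.82} = 0.9154.
So 23 = μ − 0.2533σ and 72 = μ + 0.9154σ.
Subtracting: σ = (72 − 23)/(0.9154 − (-0.2533)) = 41.93.
Then μ = 23 − (-0.2533)·41.93 = 33.62.
Precision τ = 1/σ² = 1/41.93² = 0.000569.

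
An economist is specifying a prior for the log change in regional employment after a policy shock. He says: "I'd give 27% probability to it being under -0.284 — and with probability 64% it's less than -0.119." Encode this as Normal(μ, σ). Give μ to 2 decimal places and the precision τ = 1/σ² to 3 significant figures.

For Normal(μ,σ), the p-quantile is μ + z_p·σ. Here z_{0.27} = -0.6128, z_{0.64} = 0.3585.
So -0.284 = μ − 0.6128σ and -0.119 = μ + 0.3585σ.
Subtracting: σ = (-0.119 − -0.284)/(0.3585 − (-0.6128)) = 0.17.
Then μ = -0.284 − (-0.6128)·0.17 = -0.18.
Precision τ = 1/σ² = 1/0.1699² = 34.7.

μ = -0.18, τ = 34.7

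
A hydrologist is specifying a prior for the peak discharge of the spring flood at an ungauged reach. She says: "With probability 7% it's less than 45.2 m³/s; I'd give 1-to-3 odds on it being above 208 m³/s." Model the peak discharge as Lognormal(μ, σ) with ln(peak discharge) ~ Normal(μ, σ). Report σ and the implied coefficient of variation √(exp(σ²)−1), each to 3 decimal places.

If T ~ Lognormal(μ,σ) then ln T ~ Normal(μ,σ), so the p-quantile of ln T is μ + z_p·σ.
ln(45.2) = 3.811 and ln(208) = 5.338; z_{0.07} = -1.476, z_{0.75} = 0.6745.
σ = (5.338 − 3.811)/(0.6745 − (-1.476)) = 0.710.
μ = 3.811 − (-1.476)·0.710 = 4.859.
CV = √(exp(σ²)−1) = √(exp(0.5039)−1) = 0.809.

σ ≈ 0.710, CV ≈ 0.809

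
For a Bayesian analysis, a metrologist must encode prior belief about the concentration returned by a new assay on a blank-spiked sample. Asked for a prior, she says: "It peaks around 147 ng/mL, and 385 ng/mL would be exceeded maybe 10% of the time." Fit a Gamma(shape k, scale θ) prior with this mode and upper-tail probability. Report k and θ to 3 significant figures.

k ≈ 3.07, θ ≈ 71.1

Gamma(k,θ) with k>1 has mode (k−1)θ, so θ = 147/(k−1).
Need P(X < 385) = 0.9 with θ tied to k this way. Start at k = 2, θ = 147: P(X<385) ≈ 0.736.
Too low — raise k to concentrate. Iterating converges to k ≈ 3.07.
Then θ = 147/(3.07−1) ≈ 71.1.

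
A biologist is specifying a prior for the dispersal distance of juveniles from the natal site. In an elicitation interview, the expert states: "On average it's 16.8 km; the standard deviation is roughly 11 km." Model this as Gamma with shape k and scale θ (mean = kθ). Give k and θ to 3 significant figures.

For Gamma(k, scale θ): mean = kθ, variance = kθ², so CV = 1/√k.
CV = SD/mean = 11/16.8 = 0.6548, hence k = 1/CV² = 2.33.
Then θ = mean/k = 16.8/2.33 = 7.2.

k ≈ 2.33, θ ≈ 7.2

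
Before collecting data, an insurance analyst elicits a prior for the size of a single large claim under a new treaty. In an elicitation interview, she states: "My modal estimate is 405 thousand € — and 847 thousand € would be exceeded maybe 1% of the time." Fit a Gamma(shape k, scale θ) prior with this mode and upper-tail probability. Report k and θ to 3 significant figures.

Gamma(k,θ) with k>1 has mode (k−1)θ, so θ = 405/(k−1).
Need P(X < 847) = 0.99 with θ tied to k this way. Start at k = 2, θ = 405: P(X<847) ≈ 0.618.
Too low — raise k to concentrate. Iterating converges to k ≈ 9.95.
Then θ = 405/(9.95−1) ≈ 45.3.

k ≈ 9.95, θ ≈ 45.3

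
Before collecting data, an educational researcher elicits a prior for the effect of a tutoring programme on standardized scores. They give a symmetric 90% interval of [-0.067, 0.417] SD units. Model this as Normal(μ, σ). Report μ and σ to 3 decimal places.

A symmetric 90% interval runs μ ± z·σ with z = 1.645.
Half-width = 0.242, so σ = 0.242/1.645 = 0.147.
μ is the interval midpoint, 0.175.

μ = 0.175, σ = 0.147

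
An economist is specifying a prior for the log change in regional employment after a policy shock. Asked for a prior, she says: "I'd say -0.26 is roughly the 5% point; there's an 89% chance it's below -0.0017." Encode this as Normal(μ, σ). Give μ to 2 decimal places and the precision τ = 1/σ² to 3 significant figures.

For Normal(μ,σ), the p-quantile is μ + z_p·σ. Here z_{0.05} = -1.645, z_{0.89} = 1.227.
So -0.26 = μ − 1.645σ and -0.0017 = μ + 1.227σ.
Subtracting: σ = (-0.0017 − -0.26)/(1.227 − (-1.645)) = 0.09.
Then μ = -0.26 − (-1.645)·0.09 = -0.11.
Precision τ = 1/σ² = 1/0.08996² = 124.

μ = -0.11, τ = 124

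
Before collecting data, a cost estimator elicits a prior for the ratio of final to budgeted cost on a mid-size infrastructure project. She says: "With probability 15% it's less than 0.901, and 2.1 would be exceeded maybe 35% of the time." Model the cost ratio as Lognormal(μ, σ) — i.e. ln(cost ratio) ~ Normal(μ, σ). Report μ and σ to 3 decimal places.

μ ≈ 0.513, σ ≈ 0.595

If T ~ Lognormal(μ,σ) then ln T ~ Normal(μ,σ), so the p-quantile of ln T is μ + z_p·σ.
ln(0.901) = -0.1043 and ln(2.1) = 0.7419; z_{0.15} = -1.036, z_{0.65} = 0.3853.
σ = (0.7419 − -0.1043)/(0.3853 − (-1.036)) = 0.595.
μ = -0.1043 − (-1.036)·0.595 = 0.513.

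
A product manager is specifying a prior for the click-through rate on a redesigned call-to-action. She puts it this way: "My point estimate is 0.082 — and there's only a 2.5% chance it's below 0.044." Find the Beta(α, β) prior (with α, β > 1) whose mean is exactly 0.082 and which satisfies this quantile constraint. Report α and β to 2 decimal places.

α ≈ 12.46, β ≈ 139.53

With mean 0.082 fixed, write α = 0.082s, β = 0.918s where s = α+β.
Need P(θ < 0.044) = 0.025 under Beta(0.082s, 0.918s). Normal approximation: (q−m)/√(m(1−m)/s) ≈ z_{0.025} = -1.96, so s ≈ 0.082·0.918·(-1.96)²/(0.044−0.082)² = 200.3.
At s = 200.3: P(θ<0.044) ≈ 0.011. Adjusting to match 0.025 gives s ≈ 151.99.
So α = 0.082·151.99 ≈ 12.46, β = 0.918·151.99 ≈ 139.53.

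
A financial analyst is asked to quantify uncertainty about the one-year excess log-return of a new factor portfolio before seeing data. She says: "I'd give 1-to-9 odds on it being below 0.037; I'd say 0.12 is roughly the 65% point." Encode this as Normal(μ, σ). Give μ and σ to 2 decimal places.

μ = 0.10, σ = 0.05

The p-quantile of Normal(μ,σ) is μ + z_p·σ, with z_{0.1} = -1.282 and z_{0.65} = 0.3853.
Eliminate σ: μ = (z₂·x₁ − z₁·x₂)/(z₂ − z₁) = (0.3853·0.037 − (-1.282)·0.12)/1.667 = 0.10.
Then σ = (x₂ − x₁)/(z₂ − z₁) = (0.12 − 0.037)/1.667 = 0.05.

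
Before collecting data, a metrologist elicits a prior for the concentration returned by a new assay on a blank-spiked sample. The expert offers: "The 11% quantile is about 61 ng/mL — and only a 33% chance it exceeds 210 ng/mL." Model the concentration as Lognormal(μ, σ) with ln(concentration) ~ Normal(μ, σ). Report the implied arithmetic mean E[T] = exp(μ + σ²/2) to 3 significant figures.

If T ~ Lognormal(μ,σ) then ln T ~ Normal(μ,σ), so the p-quantile of ln T is μ + z_p·σ.
ln(61) = 4.111 and ln(210) = 5.347; z_{0.11} = -1.227, z_{0.67} = 0.4399.
σ = (5.347 − 4.111)/(0.4399 − (-1.227)) = 0.742.
μ = 4.111 − (-1.227)·0.742 = 5.021.
E[T] = exp(μ + σ²/2) = exp(5.021 + 0.2752) = 200 ng/mL.

E[T] ≈ 200 ng/mL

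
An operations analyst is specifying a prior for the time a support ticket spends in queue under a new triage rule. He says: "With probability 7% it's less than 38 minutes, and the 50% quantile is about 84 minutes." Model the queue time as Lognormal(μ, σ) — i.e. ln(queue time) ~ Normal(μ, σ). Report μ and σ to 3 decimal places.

μ ≈ 4.431, σ ≈ 0.537

If T ~ Lognormal(μ,σ) then ln T ~ Normal(μ,σ), so the p-quantile of ln T is μ + z_p·σ.
ln(38) = 3.638 and ln(84) = 4.431; z_{0.07} = -1.476, z_{0.5} = 0.
σ = (4.431 − 3.638)/(0 − (-1.476)) = 0.537.
μ = 3.638 − (-1.476)·0.537 = 4.431.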